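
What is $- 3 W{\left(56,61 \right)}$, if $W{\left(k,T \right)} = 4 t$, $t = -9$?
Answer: $108$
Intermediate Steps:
$W{\left(k,T \right)} = -36$ ($W{\left(k,T \right)} = 4 \left(-9\right) = -36$)
$- 3 W{\left(56,61 \right)} = \left(-3\right) \left(-36\right) = 108$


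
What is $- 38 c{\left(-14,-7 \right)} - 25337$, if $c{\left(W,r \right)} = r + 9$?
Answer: $-25413$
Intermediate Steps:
$c{\left(W,r \right)} = 9 + r$
$- 38 c{\left(-14,-7 \right)} - 25337 = - 38 \left(9 - 7\right) - 25337 = \left(-38\right) 2 - 25337 = -76 - 25337 = -25413$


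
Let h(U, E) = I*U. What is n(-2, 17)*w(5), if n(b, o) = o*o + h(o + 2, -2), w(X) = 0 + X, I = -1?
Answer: 1350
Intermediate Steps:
h(U, E) = -U
w(X) = X
n(b, o) = -2 + o² - o (n(b, o) = o*o - (o + 2) = o² - (2 + o) = o² + (-2 - o) = -2 + o² - o)
n(-2, 17)*w(5) = (-2 + 17² - 1*17)*5 = (-2 + 289 - 17)*5 = 270*5 = 1350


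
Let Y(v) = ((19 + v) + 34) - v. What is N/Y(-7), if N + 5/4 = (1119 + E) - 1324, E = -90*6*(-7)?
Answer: 14295/212 ≈ 67.429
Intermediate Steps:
E = 3780 (E = -15*36*(-7) = -540*(-7) = 3780)
Y(v) = 53 (Y(v) = (53 + v) - v = 53)
N = 14295/4 (N = -5/4 + ((1119 + 3780) - 1324) = -5/4 + (4899 - 1324) = -5/4 + 3575 = 14295/4 ≈ 3573.8)
N/Y(-7) = (14295/4)/53 = (14295/4)*(1/53) = 14295/212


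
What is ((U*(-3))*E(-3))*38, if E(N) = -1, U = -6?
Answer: -684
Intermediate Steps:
((U*(-3))*E(-3))*38 = (-6*(-3)*(-1))*38 = (18*(-1))*38 = -18*38 = -684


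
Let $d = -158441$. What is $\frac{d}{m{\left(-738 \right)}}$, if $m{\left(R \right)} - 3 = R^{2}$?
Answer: $- \frac{158441}{544647} \approx -0.29091$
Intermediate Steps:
$m{\left(R \right)} = 3 + R^{2}$
$\frac{d}{m{\left(-738 \right)}} = - \frac{158441}{3 + \left(-738\right)^{2}} = - \frac{158441}{3 + 544644} = - \frac{158441}{544647}$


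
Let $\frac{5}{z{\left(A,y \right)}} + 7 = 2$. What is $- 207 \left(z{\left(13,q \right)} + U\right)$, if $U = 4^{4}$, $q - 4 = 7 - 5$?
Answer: $-52785$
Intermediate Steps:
$q = 6$ ($q = 4 + \left(7 - 5\right) = 4 + 2 = 6$)
$U = 256$
$z{\left(A,y \right)} = -1$ ($z{\left(A,y \right)} = \frac{5}{-7 + 2} = \frac{5}{-5} = 5 \left(- \frac{1}{5}\right) = -1$)
$- 207 \left(z{\left(13,q \right)} + U\right) = - 207 \left(-1 + 256\right) = \left(-207\right) 255 = -52785$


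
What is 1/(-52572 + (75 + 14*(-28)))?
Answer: -1/52889 ≈ -1.8908e-5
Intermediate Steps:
1/(-52572 + (75 + 14*(-28))) = 1/(-52572 + (75 - 392)) = 1/(-52572 - 317) = 1/(-52889) = -1/52889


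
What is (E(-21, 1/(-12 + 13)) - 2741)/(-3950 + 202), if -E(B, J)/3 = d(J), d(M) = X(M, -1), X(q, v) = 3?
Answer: 1375/1874 ≈ 0.73372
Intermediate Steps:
d(M) = 3
E(B, J) = -9 (E(B, J) = -3*3 = -9)
(E(-21, 1/(-12 + 13)) - 2741)/(-3950 + 202) = (-9 - 2741)/(-3950 + 202) = -2750/(-3748) = -2750*(-1/3748) = 1375/1874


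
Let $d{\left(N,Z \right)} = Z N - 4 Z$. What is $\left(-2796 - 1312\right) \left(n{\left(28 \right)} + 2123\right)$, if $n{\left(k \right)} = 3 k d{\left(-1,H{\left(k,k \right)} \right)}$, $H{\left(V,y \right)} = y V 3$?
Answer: $4049325436$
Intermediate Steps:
$H{\left(V,y \right)} = 3 V y$ ($H{\left(V,y \right)} = V y 3 = 3 V y$)
$d{\left(N,Z \right)} = - 4 Z + N Z$ ($d{\left(N,Z \right)} = N Z - 4 Z = - 4 Z + N Z$)
$n{\left(k \right)} = - 45 k^{3}$ ($n{\left(k \right)} = 3 k 3 k k \left(-4 - 1\right) = 3 k 3 k^{2} \left(-5\right) = 3 k \left(- 15 k^{2}\right) = - 45 k^{3}$)
$\left(-2796 - 1312\right) \left(n{\left(28 \right)} + 2123\right) = \left(-2796 - 1312\right) \left(- 45 \cdot 28^{3} + 2123\right) = - 4108 \left(\left(-45\right) 21952 + 2123\right) = - 4108 \left(-987840 + 2123\right) = \left(-4108\right) \left(-985717\right) = 4049325436$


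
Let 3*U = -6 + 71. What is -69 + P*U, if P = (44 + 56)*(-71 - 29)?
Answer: -650207/3 ≈ -2.1674e+5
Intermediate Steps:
U = 65/3 (U = (-6 + 71)/3 = (1/3)*65 = 65/3 ≈ 21.667)
P = -10000 (P = 100*(-100) = -10000)
-69 + P*U = -69 - 10000*65/3 = -69 - 650000/3 = -650207/3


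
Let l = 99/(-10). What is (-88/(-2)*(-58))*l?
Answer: 126324/5 ≈ 25265.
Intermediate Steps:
l = -99/10 (l = 99*(-1/10) = -99/10 ≈ -9.9000)
(-88/(-2)*(-58))*l = (-88/(-2)*(-58))*(-99/10) = (-88*(-1/2)*(-58))*(-99/10) = (44*(-58))*(-99/10) = -2552*(-99/10) = 126324/5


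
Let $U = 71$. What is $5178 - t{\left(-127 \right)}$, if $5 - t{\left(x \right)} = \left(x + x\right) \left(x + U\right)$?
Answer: $19397$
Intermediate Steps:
$t{\left(x \right)} = 5 - 2 x \left(71 + x\right)$ ($t{\left(x \right)} = 5 - \left(x + x\right) \left(x + 71\right) = 5 - 2 x \left(71 + x\right)$)
$5178 - t{\left(-127 \right)} = 5178 - \left(5 - -18034 - 2 \left(-127\right)^{2}\right) = 5178 - \left(5 + 18034 - 32258\right) = 5178 - -14219 = 5178 + 14219 = 19397$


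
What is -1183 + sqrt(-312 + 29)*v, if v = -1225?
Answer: -1183 - 1225*I*sqrt(283) ≈ -1183.0 - 20608.0*I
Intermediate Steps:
-1183 + sqrt(-312 + 29)*v = -1183 + sqrt(-312 + 29)*(-1225) = -1183 + sqrt(-283)*(-1225) = -1183 + (I*sqrt(283))*(-1225) = -1183 - 1225*I*sqrt(283)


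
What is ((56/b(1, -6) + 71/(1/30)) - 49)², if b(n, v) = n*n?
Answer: 4566769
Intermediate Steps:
b(n, v) = n²
((56/b(1, -6) + 71/(1/30)) - 49)² = ((56/(1²) + 71/(1/30)) - 49)² = ((56/1 + 71/(1/30)) - 49)² = ((56*1 + 71*30) - 49)² = ((56 + 2130) - 49)² = (2186 - 49)² = 2137² = 4566769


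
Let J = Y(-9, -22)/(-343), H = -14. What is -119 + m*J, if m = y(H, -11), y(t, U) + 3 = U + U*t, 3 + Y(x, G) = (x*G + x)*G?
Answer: 77389/49 ≈ 1579.4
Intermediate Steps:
Y(x, G) = -3 + G*(x + G*x) (Y(x, G) = -3 + (x*G + x)*G = -3 + (G*x + x)*G = -3 + (x + G*x)*G = -3 + G*(x + G*x))
y(t, U) = -3 + U + U*t (y(t, U) = -3 + (U + U*t) = -3 + U + U*t)
m = 140 (m = -3 - 11 - 11*(-14) = -3 - 11 + 154 = 140)
J = 4161/343 (J = (-3 - 22*(-9) - 9*(-22)²)/(-343) = (-3 + 198 - 9*484)*(-1/343) = (-3 + 198 - 4356)*(-1/343) = -4161*(-1/343) = 4161/343 ≈ 12.131)
-119 + m*J = -119 + 140*(4161/343) = -119 + 83220/49 = 77389/49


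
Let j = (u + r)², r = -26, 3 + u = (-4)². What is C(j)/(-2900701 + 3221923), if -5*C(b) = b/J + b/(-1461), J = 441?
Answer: -5746/34493942637 ≈ -1.6658e-7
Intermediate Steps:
u = 13 (u = -3 + (-4)² = -3 + 16 = 13)
j = 169 (j = (13 - 26)² = (-13)² = 169)
C(b) = -68*b/214767 (C(b) = -(b/441 + b/(-1461))/5 = -(b*(1/441) + b*(-1/1461))/5 = -(b/441 - b/1461)/5 = -68*b/214767)
C(j)/(-2900701 + 3221923) = (-68/214767*169)/(-2900701 + 3221923) = -11492/214767/321222 = -11492/214767*1/321222 = -5746/34493942637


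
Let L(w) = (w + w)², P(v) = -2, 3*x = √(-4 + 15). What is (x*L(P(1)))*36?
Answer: 192*√11 ≈ 636.79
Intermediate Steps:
x = √11/3 (x = √(-4 + 15)/3 = √11/3 ≈ 1.1055)
L(w) = 4*w² (L(w) = (2*w)² = 4*w²)
(x*L(P(1)))*36 = ((√11/3)*(4*(-2)²))*36 = ((√11/3)*(4*4))*36 = ((√11/3)*16)*36 = (16*√11/3)*36 = 192*√11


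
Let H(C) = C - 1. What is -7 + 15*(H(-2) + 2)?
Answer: -22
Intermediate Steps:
H(C) = -1 + C
-7 + 15*(H(-2) + 2) = -7 + 15*((-1 - 2) + 2) = -7 + 15*(-3 + 2) = -7 + 15*(-1) = -7 - 15 = -22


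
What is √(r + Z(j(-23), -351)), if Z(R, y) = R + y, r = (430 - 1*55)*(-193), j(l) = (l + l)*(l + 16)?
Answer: 2*I*√18101 ≈ 269.08*I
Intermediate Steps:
j(l) = 2*l*(16 + l) (j(l) = (2*l)*(16 + l) = 2*l*(16 + l))
r = -72375 (r = (430 - 55)*(-193) = 375*(-193) = -72375)
√(r + Z(j(-23), -351)) = √(-72375 + (2*(-23)*(16 - 23) - 351)) = √(-72375 + (2*(-23)*(-7) - 351)) = √(-72375 + (322 - 351)) = √(-72375 - 29) = √(-72404) = 2*I*√18101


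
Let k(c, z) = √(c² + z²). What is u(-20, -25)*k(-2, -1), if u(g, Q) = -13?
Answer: -13*√5 ≈ -29.069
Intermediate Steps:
u(-20, -25)*k(-2, -1) = -13*√((-2)² + (-1)²) = -13*√(4 + 1) = -13*√5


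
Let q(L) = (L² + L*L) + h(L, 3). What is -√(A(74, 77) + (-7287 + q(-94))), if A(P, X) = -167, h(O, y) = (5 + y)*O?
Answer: -√9466 ≈ -97.293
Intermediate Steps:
h(O, y) = O*(5 + y)
q(L) = 2*L² + 8*L (q(L) = (L² + L*L) + L*(5 + 3) = (L² + L²) + L*8 = 2*L² + 8*L)
-√(A(74, 77) + (-7287 + q(-94))) = -√(-167 + (-7287 + 2*(-94)*(4 - 94))) = -√(-167 + (-7287 + 2*(-94)*(-90))) = -√(-167 + (-7287 + 16920)) = -√(-167 + 9633) = -√9466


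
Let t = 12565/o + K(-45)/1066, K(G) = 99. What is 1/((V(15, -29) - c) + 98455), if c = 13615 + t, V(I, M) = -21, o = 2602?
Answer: 693433/58812880655 ≈ 1.1791e-5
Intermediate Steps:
t = 3412972/693433 (t = 12565/2602 + 99/1066 = 3412972/693433 ≈ 4.9218)
c = 9444503267/693433 (c = 13615 + 3412972/693433 = 9444503267/693433 ≈ 13620.)
1/((V(15, -29) - c) + 98455) = 1/((-21 - 1*9444503267/693433) + 98455) = 1/((-21 - 9444503267/693433) + 98455) = 1/(-9459065360/693433 + 98455) = 1/(58812880655/693433) = 693433/58812880655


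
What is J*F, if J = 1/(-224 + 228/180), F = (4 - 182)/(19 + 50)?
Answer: 890/76843 ≈ 0.011582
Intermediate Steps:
F = -178/69 ≈ -2.5797
J = -15/3341 (J = 1/(-224 + 228*(1/180)) = 1/(-224 + 19/15) = 1/(-3341/15) = -15/3341 ≈ -0.0044897)
J*F = -15/3341*(-178/69) = 890/76843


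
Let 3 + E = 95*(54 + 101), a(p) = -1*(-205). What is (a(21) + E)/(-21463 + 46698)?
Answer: 14927/25235 ≈ 0.59152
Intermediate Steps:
a(p) = 205
E = 14722 (E = -3 + 95*(54 + 101) = -3 + 95*155 = -3 + 14725 = 14722)
(a(21) + E)/(-21463 + 46698) = (205 + 14722)/(-21463 + 46698) = 14927/25235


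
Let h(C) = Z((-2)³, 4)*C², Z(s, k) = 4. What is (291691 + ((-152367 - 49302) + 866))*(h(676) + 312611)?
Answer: 194547127320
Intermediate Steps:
h(C) = 4*C²
(291691 + ((-152367 - 49302) + 866))*(h(676) + 312611) = (291691 + ((-152367 - 49302) + 866))*(4*676² + 312611) = (291691 + (-201669 + 866))*(4*456976 + 312611) = (291691 - 200803)*(1827904 + 312611) = 90888*2140515 = 194547127320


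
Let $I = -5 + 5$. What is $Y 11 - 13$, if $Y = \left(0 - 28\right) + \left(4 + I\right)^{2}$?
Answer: $-145$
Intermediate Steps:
$I = 0$
$Y = -12$ ($Y = \left(0 - 28\right) + \left(4 + 0\right)^{2} = \left(0 - 28\right) + 4^{2} = -28 + 16 = -12$)
$Y 11 - 13 = \left(-12\right) 11 - 13 = -132 - 13 = -145$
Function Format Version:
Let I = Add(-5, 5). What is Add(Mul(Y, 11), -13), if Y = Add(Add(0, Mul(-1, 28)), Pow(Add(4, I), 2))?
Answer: -145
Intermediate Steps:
I = 0
Y = -12 (Y = Add(Add(0, Mul(-1, 28)), Pow(Add(4, 0), 2)) = Add(Add(0, -28), Pow(4, 2)) = Add(-28, 16) = -12)
Add(Mul(Y, 11), -13) = Add(Mul(-12, 11), -13) = Add(-132, -13) = -145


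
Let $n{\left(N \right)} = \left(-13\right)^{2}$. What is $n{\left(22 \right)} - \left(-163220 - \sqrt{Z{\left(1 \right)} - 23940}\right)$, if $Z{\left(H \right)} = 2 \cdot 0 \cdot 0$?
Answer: $163389 + 6 i \sqrt{665} \approx 1.6339 \cdot 10^{5} + 154.73 i$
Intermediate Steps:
$n{\left(N \right)} = 169$
$Z{\left(H \right)} = 0$ ($Z{\left(H \right)} = 0 \cdot 0 = 0$)
$n{\left(22 \right)} - \left(-163220 - \sqrt{Z{\left(1 \right)} - 23940}\right) = 169 - \left(-163220 - \sqrt{0 - 23940}\right) = 169 - \left(-163220 - \sqrt{-23940}\right) = 169 - \left(-163220 - 6 i \sqrt{665}\right) = 169 + \left(163220 + 6 i \sqrt{665}\right) = 163389 + 6 i \sqrt{665}$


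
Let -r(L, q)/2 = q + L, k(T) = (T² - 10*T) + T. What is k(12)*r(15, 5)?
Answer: -1440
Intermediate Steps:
k(T) = T² - 9*T
r(L, q) = -2*L - 2*q (r(L, q) = -2*(q + L) = -2*(L + q) = -2*L - 2*q)
k(12)*r(15, 5) = (12*(-9 + 12))*(-2*15 - 2*5) = (12*3)*(-30 - 10) = 36*(-40) = -1440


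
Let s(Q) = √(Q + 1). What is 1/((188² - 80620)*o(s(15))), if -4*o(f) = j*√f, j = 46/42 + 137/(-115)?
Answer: -115/250096 ≈ -0.00045982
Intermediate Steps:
j = -232/2415 (j = 46*(1/42) + 137*(-1/115) = 23/21 - 137/115 = -232/2415 ≈ -0.096066)
s(Q) = √(1 + Q)
o(f) = 58*√f/2415 (o(f) = -(-58)*√f/2415 = 58*√f/2415)
1/((188² - 80620)*o(s(15))) = 1/((188² - 80620)*((58*√(√(1 + 15))/2415))) = 1/((35344 - 80620)*((58*√(√16)/2415))) = 1/((-45276)*((58*√4/2415))) = -1/(45276*((58/2415)*2)) = -1/(45276*116/2415) = -1/45276*2415/116 = -115/250096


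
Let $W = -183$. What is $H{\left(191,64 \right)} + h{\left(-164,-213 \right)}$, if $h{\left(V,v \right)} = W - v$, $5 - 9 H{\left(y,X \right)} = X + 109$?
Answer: $\frac{34}{3} \approx 11.333$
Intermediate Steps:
$H{\left(y,X \right)} = - \frac{104}{9} - \frac{X}{9}$ ($H{\left(y,X \right)} = \frac{5}{9} - \frac{X + 109}{9} = \frac{5}{9} - \frac{109 + X}{9} = \frac{5}{9} - \left(\frac{109}{9} + \frac{X}{9}\right) = - \frac{104}{9} - \frac{X}{9}$)
$h{\left(V,v \right)} = -183 - v$
$H{\left(191,64 \right)} + h{\left(-164,-213 \right)} = \left(- \frac{104}{9} - \frac{64}{9}\right) - -30 = \left(- \frac{104}{9} - \frac{64}{9}\right) + \left(-183 + 213\right) = - \frac{56}{3} + 30 = \frac{34}{3}$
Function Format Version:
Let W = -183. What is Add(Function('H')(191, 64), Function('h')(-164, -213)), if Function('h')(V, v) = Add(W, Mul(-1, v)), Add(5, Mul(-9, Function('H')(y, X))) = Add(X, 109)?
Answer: Rational(34, 3) ≈ 11.333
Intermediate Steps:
Function('H')(y, X) = Add(Rational(-104, 9), Mul(Rational(-1, 9), X)) (Function('H')(y, X) = Add(Rational(5, 9), Mul(Rational(-1, 9), Add(X, 109))) = Add(Rational(5, 9), Mul(Rational(-1, 9), Add(109, X))) = Add(Rational(5, 9), Add(Rational(-109, 9), Mul(Rational(-1, 9), X))) = Add(Rational(-104, 9), Mul(Rational(-1, 9), X)))
Function('h')(V, v) = Add(-183, Mul(-1, v))
Add(Function('H')(191, 64), Function('h')(-164, -213)) = Add(Add(Rational(-104, 9), Mul(Rational(-1, 9), 64)), Add(-183, Mul(-1, -213))) = Add(Add(Rational(-104, 9), Rational(-64, 9)), Add(-183, 213)) = Add(Rational(-56, 3), 30) = Rational(34, 3)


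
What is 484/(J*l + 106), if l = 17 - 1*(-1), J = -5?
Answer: 121/4 ≈ 30.250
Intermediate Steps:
l = 18 (l = 17 + 1 = 18)
484/(J*l + 106) = 484/(-5*18 + 106) = 484/(-90 + 106) = 484/16 = 484*(1/16) = 121/4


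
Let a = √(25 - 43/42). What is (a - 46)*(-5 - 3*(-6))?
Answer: -598 + 13*√42294/42 ≈ -534.34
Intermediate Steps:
a = √42294/42 (a = √(25 - 43*1/42) = √(25 - 43/42) = √(1007/42) = √42294/42 ≈ 4.8965)
(a - 46)*(-5 - 3*(-6)) = (√42294/42 - 46)*(-5 - 3*(-6)) = (-46 + √42294/42)*(-5 + 18) = (-46 + √42294/42)*13 = -598 + 13*√42294/42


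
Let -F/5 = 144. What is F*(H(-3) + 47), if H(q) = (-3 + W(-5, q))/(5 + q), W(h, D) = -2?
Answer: -32040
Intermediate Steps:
F = -720 (F = -5*144 = -720)
H(q) = -5/(5 + q) (H(q) = (-3 - 2)/(5 + q) = -5/(5 + q))
F*(H(-3) + 47) = -720*(-5/(5 - 3) + 47) = -720*(-5/2 + 47) = -720*89/2 = -32040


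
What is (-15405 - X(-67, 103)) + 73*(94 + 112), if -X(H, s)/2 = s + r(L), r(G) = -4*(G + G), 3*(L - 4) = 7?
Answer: -787/3 ≈ -262.33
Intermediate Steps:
L = 19/3 (L = 4 + (⅓)*7 = 4 + 7/3 = 19/3 ≈ 6.3333)
r(G) = -8*G
X(H, s) = 304/3 - 2*s (X(H, s) = -2*(s - 8*19/3) = -2*(s - 152/3) = -2*(-152/3 + s) = 304/3 - 2*s)
(-15405 - X(-67, 103)) + 73*(94 + 112) = (-15405 - (304/3 - 2*103)) + 73*(94 + 112) = (-15405 - (304/3 - 206)) + 73*206 = (-15405 - 1*(-314/3)) + 15038 = (-15405 + 314/3) + 15038 = -45901/3 + 15038 = -787/3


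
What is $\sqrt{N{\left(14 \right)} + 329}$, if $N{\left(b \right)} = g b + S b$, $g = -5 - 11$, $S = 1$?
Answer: $\sqrt{119} \approx 10.909$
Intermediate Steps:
$g = -16$ ($g = -5 - 11 = -16$)
$N{\left(b \right)} = - 15 b$ ($N{\left(b \right)} = - 16 b + 1 b = - 16 b + b = - 15 b$)
$\sqrt{N{\left(14 \right)} + 329} = \sqrt{\left(-15\right) 14 + 329} = \sqrt{-210 + 329} = \sqrt{119}$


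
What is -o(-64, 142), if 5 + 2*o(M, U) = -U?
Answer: 147/2 ≈ 73.500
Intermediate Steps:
o(M, U) = -5/2 - U/2 (o(M, U) = -5/2 + (-U)/2 = -5/2 - U/2)
-o(-64, 142) = -(-5/2 - ½*142) = -(-5/2 - 71) = -1*(-147/2) = 147/2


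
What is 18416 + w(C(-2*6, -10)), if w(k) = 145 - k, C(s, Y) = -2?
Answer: 18563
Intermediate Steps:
18416 + w(C(-2*6, -10)) = 18416 + (145 - 1*(-2)) = 18416 + (145 + 2) = 18416 + 147 = 18563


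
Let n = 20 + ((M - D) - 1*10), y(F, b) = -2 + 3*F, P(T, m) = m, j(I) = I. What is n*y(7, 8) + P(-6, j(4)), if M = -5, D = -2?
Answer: 137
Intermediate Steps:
n = 7 (n = 20 + ((-5 - 1*(-2)) - 1*10) = 20 + ((-5 + 2) - 10) = 20 + (-3 - 10) = 20 - 13 = 7)
n*y(7, 8) + P(-6, j(4)) = 7*(-2 + 3*7) + 4 = 7*(-2 + 21) + 4 = 7*19 + 4 = 133 + 4 = 137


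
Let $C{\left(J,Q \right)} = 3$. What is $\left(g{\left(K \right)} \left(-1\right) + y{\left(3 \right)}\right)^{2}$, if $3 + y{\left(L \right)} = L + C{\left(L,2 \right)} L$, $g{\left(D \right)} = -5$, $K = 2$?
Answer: $196$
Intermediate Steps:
$y{\left(L \right)} = -3 + 4 L$ ($y{\left(L \right)} = -3 + \left(L + 3 L\right) = -3 + 4 L$)
$\left(g{\left(K \right)} \left(-1\right) + y{\left(3 \right)}\right)^{2} = \left(\left(-5\right) \left(-1\right) + \left(-3 + 4 \cdot 3\right)\right)^{2} = \left(5 + \left(-3 + 12\right)\right)^{2} = \left(5 + 9\right)^{2} = 14^{2} = 196$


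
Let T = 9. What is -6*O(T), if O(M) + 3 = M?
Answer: -36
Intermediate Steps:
O(M) = -3 + M
-6*O(T) = -6*(-3 + 9) = -6*6 = -36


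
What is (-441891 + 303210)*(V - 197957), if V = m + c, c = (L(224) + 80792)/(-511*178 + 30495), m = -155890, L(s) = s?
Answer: 228234065618349/4651 ≈ 4.9072e+10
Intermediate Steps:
c = -6232/4651 (c = (224 + 80792)/(-511*178 + 30495) = 81016/(-90958 + 30495) = 81016/(-60463) = 81016*(-1/60463) = -6232/4651 ≈ -1.3399)
V = -725050622/4651 (V = -155890 - 6232/4651 = -725050622/4651 ≈ -1.5589e+5)
(-441891 + 303210)*(V - 197957) = (-441891 + 303210)*(-725050622/4651 - 197957) = -138681*(-1645748629/4651) = 228234065618349/4651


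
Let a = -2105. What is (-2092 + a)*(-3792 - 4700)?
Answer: 35640924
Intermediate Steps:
(-2092 + a)*(-3792 - 4700) = (-2092 - 2105)*(-3792 - 4700) = -4197*(-8492) = 35640924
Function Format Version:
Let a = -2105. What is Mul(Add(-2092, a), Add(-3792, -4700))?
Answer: 35640924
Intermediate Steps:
Mul(Add(-2092, a), Add(-3792, -4700)) = Mul(Add(-2092, -2105), Add(-3792, -4700)) = Mul(-4197, -8492) = 35640924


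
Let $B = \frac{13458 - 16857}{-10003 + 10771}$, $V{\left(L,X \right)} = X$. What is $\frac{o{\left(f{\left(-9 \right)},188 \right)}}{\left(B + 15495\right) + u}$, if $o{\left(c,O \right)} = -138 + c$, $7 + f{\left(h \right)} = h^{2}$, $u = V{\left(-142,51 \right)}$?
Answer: $- \frac{16384}{3978643} \approx -0.004118$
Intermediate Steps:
$u = 51$
$B = - \frac{1133}{256}$ ($B = - \frac{3399}{768} = \left(-3399\right) \frac{1}{768} = - \frac{1133}{256} \approx -4.4258$)
$f{\left(h \right)} = -7 + h^{2}$
$\frac{o{\left(f{\left(-9 \right)},188 \right)}}{\left(B + 15495\right) + u} = \frac{-138 - \left(7 - \left(-9\right)^{2}\right)}{\left(- \frac{1133}{256} + 15495\right) + 51} = \frac{-138 + \left(-7 + 81\right)}{\frac{3965587}{256} + 51} = \frac{-138 + 74}{\frac{3978643}{256}} = \left(-64\right) \frac{256}{3978643} = - \frac{16384}{3978643}$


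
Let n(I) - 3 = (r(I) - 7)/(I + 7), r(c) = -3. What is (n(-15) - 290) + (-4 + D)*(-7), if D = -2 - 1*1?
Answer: -947/4 ≈ -236.75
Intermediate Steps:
n(I) = 3 - 10/(7 + I) (n(I) = 3 + (-3 - 7)/(I + 7) = 3 - 10/(7 + I))
D = -3 (D = -2 - 1 = -3)
(n(-15) - 290) + (-4 + D)*(-7) = ((11 + 3*(-15))/(7 - 15) - 290) + (-4 - 3)*(-7) = ((11 - 45)/(-8) - 290) - 7*(-7) = (-1/8*(-34) - 290) + 49 = (17/4 - 290) + 49 = -1143/4 + 49 = -947/4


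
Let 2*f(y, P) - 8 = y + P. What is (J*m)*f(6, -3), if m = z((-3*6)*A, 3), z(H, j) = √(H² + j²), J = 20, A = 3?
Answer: 1650*√13 ≈ 5949.2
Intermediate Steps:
f(y, P) = 4 + P/2 + y/2 (f(y, P) = 4 + (y + P)/2 = 4 + (P + y)/2 = 4 + (P/2 + y/2) = 4 + P/2 + y/2)
m = 15*√13 (m = √((-3*6*3)² + 3²) = √((-18*3)² + 9) = √((-54)² + 9) = √(2916 + 9) = √2925 = 15*√13 ≈ 54.083)
(J*m)*f(6, -3) = (20*(15*√13))*(4 + (½)*(-3) + (½)*6) = (300*√13)*(4 - 3/2 + 3) = (300*√13)*(11/2) = 1650*√13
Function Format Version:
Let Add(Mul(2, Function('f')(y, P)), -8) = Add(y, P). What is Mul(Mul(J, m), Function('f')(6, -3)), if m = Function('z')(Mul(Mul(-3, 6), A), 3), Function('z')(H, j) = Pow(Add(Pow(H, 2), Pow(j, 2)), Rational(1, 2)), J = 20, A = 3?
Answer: Mul(1650, Pow(13, Rational(1, 2))) ≈ 5949.2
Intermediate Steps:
Function('f')(y, P) = Add(4, Mul(Rational(1, 2), P), Mul(Rational(1, 2), y)) (Function('f')(y, P) = Add(4, Mul(Rational(1, 2), Add(y, P))) = Add(4, Mul(Rational(1, 2), Add(P, y))) = Add(4, Add(Mul(Rational(1, 2), P), Mul(Rational(1, 2), y))) = Add(4, Mul(Rational(1, 2), P), Mul(Rational(1, 2), y)))
m = Mul(15, Pow(13, Rational(1, 2))) (m = Pow(Add(Pow(Mul(Mul(-3, 6), 3), 2), Pow(3, 2)), Rational(1, 2)) = Pow(Add(Pow(Mul(-18, 3), 2), 9), Rational(1, 2)) = Pow(Add(Pow(-54, 2), 9), Rational(1, 2)) = Pow(Add(2916, 9), Rational(1, 2)) = Pow(2925, Rational(1, 2)) = Mul(15, Pow(13, Rational(1, 2))) ≈ 54.083)
Mul(Mul(J, m), Function('f')(6, -3)) = Mul(Mul(20, Mul(15, Pow(13, Rational(1, 2)))), Add(4, Mul(Rational(1, 2), -3), Mul(Rational(1, 2), 6))) = Mul(Mul(300, Pow(13, Rational(1, 2))), Add(4, Rational(-3, 2), 3)) = Mul(Mul(300, Pow(13, Rational(1, 2))), Rational(11, 2)) = Mul(1650, Pow(13, Rational(1, 2)))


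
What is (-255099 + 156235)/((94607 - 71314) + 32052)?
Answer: -98864/55345 ≈ -1.7863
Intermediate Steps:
(-255099 + 156235)/((94607 - 71314) + 32052) = -98864/(23293 + 32052) = -98864/55345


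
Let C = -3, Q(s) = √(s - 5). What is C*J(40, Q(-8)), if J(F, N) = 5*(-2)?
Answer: 30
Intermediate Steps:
Q(s) = √(-5 + s)
J(F, N) = -10
C*J(40, Q(-8)) = -3*(-10) = 30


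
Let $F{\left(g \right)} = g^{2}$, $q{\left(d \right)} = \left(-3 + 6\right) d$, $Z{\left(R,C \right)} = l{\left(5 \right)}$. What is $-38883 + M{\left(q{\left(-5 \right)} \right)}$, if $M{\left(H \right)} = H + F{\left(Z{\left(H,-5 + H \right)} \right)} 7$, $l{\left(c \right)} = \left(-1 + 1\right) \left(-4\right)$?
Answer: $-38898$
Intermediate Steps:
$l{\left(c \right)} = 0$ ($l{\left(c \right)} = 0 \left(-4\right) = 0$)
$Z{\left(R,C \right)} = 0$
$q{\left(d \right)} = 3 d$
$M{\left(H \right)} = H$ ($M{\left(H \right)} = H + 0^{2} \cdot 7 = H + 0 \cdot 7 = H + 0 = H$)
$-38883 + M{\left(q{\left(-5 \right)} \right)} = -38883 + 3 \left(-5\right) = -38883 - 15 = -38898$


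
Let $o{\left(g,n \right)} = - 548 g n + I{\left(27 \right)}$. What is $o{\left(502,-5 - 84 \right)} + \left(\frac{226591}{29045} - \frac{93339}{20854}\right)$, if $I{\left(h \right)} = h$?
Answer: $\frac{14829809431216989}{605704430} \approx 2.4484 \cdot 10^{7}$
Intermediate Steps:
$o{\left(g,n \right)} = 27 - 548 g n$ ($o{\left(g,n \right)} = - 548 g n + 27 = 27 - 548 g n$)
$o{\left(502,-5 - 84 \right)} + \left(\frac{226591}{29045} - \frac{93339}{20854}\right) = \left(27 - 275096 \left(-5 - 84\right)\right) + \left(\frac{226591}{29045} - \frac{93339}{20854}\right) = \left(27 - 275096 \left(-5 - 84\right)\right) + \left(226591 \cdot \frac{1}{29045} - \frac{93339}{20854}\right) = \left(27 - 275096 \left(-89\right)\right) + \left(\frac{226591}{29045} - \frac{93339}{20854}\right) = \left(27 + 24483544\right) + \frac{2014297459}{605704430} = 24483571 + \frac{2014297459}{605704430} = \frac{14829809431216989}{605704430}$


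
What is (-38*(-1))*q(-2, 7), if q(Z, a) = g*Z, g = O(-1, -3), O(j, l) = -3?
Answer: 228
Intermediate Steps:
g = -3
q(Z, a) = -3*Z
(-38*(-1))*q(-2, 7) = (-38*(-1))*(-3*(-2)) = 38*6 = 228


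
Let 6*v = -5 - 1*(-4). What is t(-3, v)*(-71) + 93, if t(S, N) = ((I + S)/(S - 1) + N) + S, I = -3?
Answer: 634/3 ≈ 211.33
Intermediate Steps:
v = -1/6 (v = (-5 - 1*(-4))/6 = (-5 + 4)/6 = (1/6)*(-1) = -1/6 ≈ -0.16667)
t(S, N) = N + S + (-3 + S)/(-1 + S) (t(S, N) = ((-3 + S)/(S - 1) + N) + S = ((-3 + S)/(-1 + S) + N) + S = (N + (-3 + S)/(-1 + S)) + S = N + S + (-3 + S)/(-1 + S))
t(-3, v)*(-71) + 93 = ((-3 + (-3)**2 - 1*(-1/6) - 1/6*(-3))/(-1 - 3))*(-71) + 93 = ((-3 + 9 + 1/6 + 1/2)/(-4))*(-71) + 93 = -1/4*20/3*(-71) + 93 = -5/3*(-71) + 93 = 355/3 + 93 = 634/3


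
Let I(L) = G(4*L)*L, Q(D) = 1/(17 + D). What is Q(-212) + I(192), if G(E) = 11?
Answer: 411839/195 ≈ 2112.0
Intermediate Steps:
I(L) = 11*L
Q(-212) + I(192) = 1/(17 - 212) + 11*192 = 1/(-195) + 2112 = -1/195 + 2112 = 411839/195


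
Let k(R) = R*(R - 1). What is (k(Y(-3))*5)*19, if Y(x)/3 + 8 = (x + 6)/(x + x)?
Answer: 256785/4 ≈ 64196.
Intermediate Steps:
Y(x) = -24 + 3*(6 + x)/(2*x) (Y(x) = -24 + 3*((x + 6)/(x + x)) = -24 + 3*((6 + x)/((2*x))) = -24 + 3*((6 + x)*(1/(2*x))) = -24 + 3*((6 + x)/(2*x)) = -24 + 3*(6 + x)/(2*x))
k(R) = R*(-1 + R)
(k(Y(-3))*5)*19 = (((-45/2 + 9/(-3))*(-1 + (-45/2 + 9/(-3))))*5)*19 = (((-45/2 + 9*(-⅓))*(-1 + (-45/2 + 9*(-⅓))))*5)*19 = (((-45/2 - 3)*(-1 + (-45/2 - 3)))*5)*19 = (-51*(-1 - 51/2)/2*5)*19 = (-51/2*(-53/2)*5)*19 = ((2703/4)*5)*19 = (13515/4)*19 = 256785/4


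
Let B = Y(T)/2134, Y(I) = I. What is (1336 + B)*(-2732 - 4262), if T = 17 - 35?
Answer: -9969967982/1067 ≈ -9.3439e+6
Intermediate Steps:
T = -18
B = -9/1067 (B = -18/2134 = -18*1/2134 = -9/1067 ≈ -0.0084349)
(1336 + B)*(-2732 - 4262) = (1336 - 9/1067)*(-2732 - 4262) = (1425503/1067)*(-6994) = -9969967982/1067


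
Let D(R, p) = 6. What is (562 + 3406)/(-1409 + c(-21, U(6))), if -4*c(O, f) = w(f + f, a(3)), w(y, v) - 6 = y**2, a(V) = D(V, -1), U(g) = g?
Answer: -7936/2893 ≈ -2.7432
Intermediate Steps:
a(V) = 6
w(y, v) = 6 + y**2
c(O, f) = -3/2 - f**2 (c(O, f) = -(6 + (f + f)**2)/4 = -(6 + (2*f)**2)/4 = -(6 + 4*f**2)/4 = -3/2 - f**2)
(562 + 3406)/(-1409 + c(-21, U(6))) = (562 + 3406)/(-1409 + (-3/2 - 1*6**2)) = 3968/(-1409 + (-3/2 - 1*36)) = 3968/(-1409 + (-3/2 - 36)) = 3968/(-1409 - 75/2) = 3968/(-2893/2) = 3968*(-2/2893) = -7936/2893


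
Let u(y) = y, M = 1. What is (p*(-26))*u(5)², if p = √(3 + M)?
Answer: -1300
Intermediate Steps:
p = 2 (p = √(3 + 1) = √4 = 2)
(p*(-26))*u(5)² = (2*(-26))*5² = -52*25 = -1300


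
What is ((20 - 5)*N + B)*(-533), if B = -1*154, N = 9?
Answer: 10127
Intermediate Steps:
B = -154
((20 - 5)*N + B)*(-533) = ((20 - 5)*9 - 154)*(-533) = (15*9 - 154)*(-533) = (135 - 154)*(-533) = -19*(-533) = 10127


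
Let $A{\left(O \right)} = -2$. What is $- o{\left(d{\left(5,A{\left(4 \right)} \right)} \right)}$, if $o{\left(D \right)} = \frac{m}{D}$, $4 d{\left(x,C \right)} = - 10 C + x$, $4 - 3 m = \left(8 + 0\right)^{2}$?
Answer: $\frac{16}{5} \approx 3.2$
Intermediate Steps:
$m = -20$ ($m = \frac{4}{3} - \frac{\left(8 + 0\right)^{2}}{3} = \frac{4}{3} - \frac{8^{2}}{3} = \frac{4}{3} - \frac{64}{3} = -20$)
$d{\left(x,C \right)} = - \frac{5 C}{2} + \frac{x}{4}$ ($d{\left(x,C \right)} = \frac{- 10 C + x}{4} = \frac{x - 10 C}{4} = - \frac{5 C}{2} + \frac{x}{4}$)
$o{\left(D \right)} = - \frac{20}{D}$
$- o{\left(d{\left(5,A{\left(4 \right)} \right)} \right)} = - \frac{-20}{\left(- \frac{5}{2}\right) \left(-2\right) + \frac{1}{4} \cdot 5} = - \frac{-20}{5 + \frac{5}{4}} = - \frac{-20}{\frac{25}{4}} = - \frac{\left(-20\right) 4}{25} = \left(-1\right) \left(- \frac{16}{5}\right) = \frac{16}{5}$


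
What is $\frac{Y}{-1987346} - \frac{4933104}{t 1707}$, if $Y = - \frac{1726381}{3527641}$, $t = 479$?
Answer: $- \frac{11528076917594245317}{1910757823193955086} \approx -6.0332$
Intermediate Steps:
$Y = - \frac{1726381}{3527641}$ ($Y = \left(-1726381\right) \frac{1}{3527641} = - \frac{1726381}{3527641} \approx -0.48939$)
$\frac{Y}{-1987346} - \frac{4933104}{t 1707} = - \frac{1726381}{3527641 \left(-1987346\right)} - \frac{4933104}{479 \cdot 1707} = \left(- \frac{1726381}{3527641}\right) \left(- \frac{1}{1987346}\right) - \frac{4933104}{817653} = \frac{1726381}{7010643230786} - \frac{1644368}{272551} = - \frac{11528076917594245317}{1910757823193955086}$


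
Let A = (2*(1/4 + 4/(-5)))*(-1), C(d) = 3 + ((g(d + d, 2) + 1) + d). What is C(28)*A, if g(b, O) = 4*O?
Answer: 44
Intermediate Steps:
C(d) = 12 + d (C(d) = 3 + ((4*2 + 1) + d) = 3 + ((8 + 1) + d) = 3 + (9 + d) = 12 + d)
A = 11/10 (A = (2*(1*(¼) + 4*(-⅕)))*(-1) = (2*(¼ - ⅘))*(-1) = (2*(-11/20))*(-1) = -11/10*(-1) = 11/10 ≈ 1.1000)
C(28)*A = (12 + 28)*(11/10) = 40*(11/10) = 44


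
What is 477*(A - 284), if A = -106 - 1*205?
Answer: -283815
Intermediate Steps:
A = -311 (A = -106 - 205 = -311)
477*(A - 284) = 477*(-311 - 284) = 477*(-595) = -283815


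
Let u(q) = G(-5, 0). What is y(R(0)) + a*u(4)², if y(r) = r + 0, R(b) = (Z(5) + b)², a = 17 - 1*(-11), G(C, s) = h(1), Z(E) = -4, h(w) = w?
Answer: 44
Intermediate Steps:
G(C, s) = 1
u(q) = 1
a = 28 (a = 17 + 11 = 28)
R(b) = (-4 + b)²
y(r) = r
y(R(0)) + a*u(4)² = (-4 + 0)² + 28*1² = (-4)² + 28*1 = 16 + 28 = 44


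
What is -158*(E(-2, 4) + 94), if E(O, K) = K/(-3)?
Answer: -43924/3 ≈ -14641.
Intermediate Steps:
E(O, K) = -K/3 (E(O, K) = K*(-1/3) = -K/3)
-158*(E(-2, 4) + 94) = -158*(-1/3*4 + 94) = -158*(-4/3 + 94) = -158*278/3 = -43924/3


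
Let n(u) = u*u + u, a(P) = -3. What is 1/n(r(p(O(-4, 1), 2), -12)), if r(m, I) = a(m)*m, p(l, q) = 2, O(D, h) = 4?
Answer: 1/30 ≈ 0.033333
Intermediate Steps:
r(m, I) = -3*m
n(u) = u + u² (n(u) = u² + u = u + u²)
1/n(r(p(O(-4, 1), 2), -12)) = 1/((-3*2)*(1 - 3*2)) = 1/(-6*(1 - 6)) = 1/(-6*(-5)) = 1/30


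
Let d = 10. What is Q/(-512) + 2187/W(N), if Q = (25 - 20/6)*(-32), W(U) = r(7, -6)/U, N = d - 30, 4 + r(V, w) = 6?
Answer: -1049695/48 ≈ -21869.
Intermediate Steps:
r(V, w) = 2 (r(V, w) = -4 + 6 = 2)
N = -20 (N = 10 - 30 = -20)
W(U) = 2/U
Q = -2080/3 (Q = (25 - 20*⅙)*(-32) = (25 - 10/3)*(-32) = (65/3)*(-32) = -2080/3 ≈ -693.33)
Q/(-512) + 2187/W(N) = -2080/3/(-512) + 2187/((2/(-20))) = -2080/3*(-1/512) + 2187/((2*(-1/20))) = 65/48 + 2187/(-⅒) = 65/48 + 2187*(-10) = 65/48 - 21870 = -1049695/48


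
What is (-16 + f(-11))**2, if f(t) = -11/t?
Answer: 225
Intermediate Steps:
(-16 + f(-11))**2 = (-16 - 11/(-11))**2 = (-16 - 11*(-1/11))**2 = (-16 + 1)**2 = (-15)**2 = 225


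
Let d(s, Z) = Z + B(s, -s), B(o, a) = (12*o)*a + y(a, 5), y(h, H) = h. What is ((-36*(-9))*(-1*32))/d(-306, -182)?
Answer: 2592/280877 ≈ 0.0092282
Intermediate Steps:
B(o, a) = a + 12*a*o (B(o, a) = (12*o)*a + a = 12*a*o + a = a + 12*a*o)
d(s, Z) = Z - s*(1 + 12*s) (d(s, Z) = Z + (-s)*(1 + 12*s) = Z - s*(1 + 12*s))
((-36*(-9))*(-1*32))/d(-306, -182) = ((-36*(-9))*(-1*32))/(-182 - 1*(-306) - 12*(-306)²) = (324*(-32))/(-182 + 306 - 12*93636) = -10368/(-182 + 306 - 1123632) = -10368/(-1123508) = -10368*(-1/1123508) = 2592/280877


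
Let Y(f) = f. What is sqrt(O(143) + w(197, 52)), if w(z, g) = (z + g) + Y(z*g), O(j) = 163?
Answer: 12*sqrt(74) ≈ 103.23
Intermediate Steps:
w(z, g) = g + z + g*z (w(z, g) = (z + g) + z*g = (g + z) + g*z = g + z + g*z)
sqrt(O(143) + w(197, 52)) = sqrt(163 + (52 + 197 + 52*197)) = sqrt(163 + (52 + 197 + 10244)) = sqrt(163 + 10493) = sqrt(10656) = 12*sqrt(74)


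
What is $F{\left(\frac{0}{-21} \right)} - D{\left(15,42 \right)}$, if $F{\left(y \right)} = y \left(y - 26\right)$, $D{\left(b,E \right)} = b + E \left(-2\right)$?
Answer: $69$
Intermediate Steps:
$D{\left(b,E \right)} = b - 2 E$
$F{\left(y \right)} = y \left(-26 + y\right)$
$F{\left(\frac{0}{-21} \right)} - D{\left(15,42 \right)} = \frac{0}{-21} \left(-26 + \frac{0}{-21}\right) - \left(15 - 84\right) = 0 \left(- \frac{1}{21}\right) \left(-26 + 0 \left(- \frac{1}{21}\right)\right) - \left(15 - 84\right) = 0 \left(-26 + 0\right) - -69 = 0 \left(-26\right) + 69 = 0 + 69 = 69$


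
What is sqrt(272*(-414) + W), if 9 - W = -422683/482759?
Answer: I*sqrt(26241696874046122)/482759 ≈ 335.56*I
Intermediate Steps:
W = 4767514/482759 (W = 9 - (-422683)/482759 = 9 - 1*(-422683/482759) = 9 + 422683/482759 = 4767514/482759 ≈ 9.8755)
sqrt(272*(-414) + W) = sqrt(272*(-414) + 4767514/482759) = sqrt(-112608 + 4767514/482759) = sqrt(-54357757958/482759) = I*sqrt(26241696874046122)/482759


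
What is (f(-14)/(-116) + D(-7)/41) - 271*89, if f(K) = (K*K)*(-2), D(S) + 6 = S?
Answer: -28673850/1189 ≈ -24116.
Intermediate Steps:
D(S) = -6 + S
f(K) = -2*K² (f(K) = K²*(-2) = -2*K²)
(f(-14)/(-116) + D(-7)/41) - 271*89 = (-2*(-14)²/(-116) + (-6 - 7)/41) - 271*89 = (-2*196*(-1/116) - 13*1/41) - 24119 = (-392*(-1/116) - 13/41) - 24119 = (98/29 - 13/41) - 24119 = 3641/1189 - 24119 = -28673850/1189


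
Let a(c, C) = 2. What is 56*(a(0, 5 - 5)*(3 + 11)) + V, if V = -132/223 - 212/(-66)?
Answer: 11558194/7359 ≈ 1570.6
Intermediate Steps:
V = 19282/7359 (V = -132*1/223 - 212*(-1/66) = -132/223 + 106/33 = 19282/7359 ≈ 2.6202)
56*(a(0, 5 - 5)*(3 + 11)) + V = 56*(2*(3 + 11)) + 19282/7359 = 56*(2*14) + 19282/7359 = 56*28 + 19282/7359 = 1568 + 19282/7359 = 11558194/7359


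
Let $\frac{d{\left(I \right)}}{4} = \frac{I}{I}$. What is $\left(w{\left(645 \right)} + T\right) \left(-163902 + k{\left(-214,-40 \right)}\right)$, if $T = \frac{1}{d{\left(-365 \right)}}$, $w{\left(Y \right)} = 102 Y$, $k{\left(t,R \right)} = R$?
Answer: $- \frac{21571570331}{2} \approx -1.0786 \cdot 10^{10}$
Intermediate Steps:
$d{\left(I \right)} = 4$ ($d{\left(I \right)} = 4 \frac{I}{I} = 4 \cdot 1 = 4$)
$T = \frac{1}{4} \approx 0.25$
$\left(w{\left(645 \right)} + T\right) \left(-163902 + k{\left(-214,-40 \right)}\right) = \left(102 \cdot 645 + \frac{1}{4}\right) \left(-163902 - 40\right) = \left(65790 + \frac{1}{4}\right) \left(-163942\right) = \frac{263161}{4} \left(-163942\right) = - \frac{21571570331}{2}$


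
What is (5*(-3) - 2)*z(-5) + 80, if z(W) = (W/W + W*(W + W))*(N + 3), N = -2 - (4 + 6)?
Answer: 7883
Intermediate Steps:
N = -12 (N = -2 - 1*10 = -2 - 10 = -12)
z(W) = -9 - 18*W² (z(W) = (W/W + W*(W + W))*(-12 + 3) = (1 + W*(2*W))*(-9) = (1 + 2*W²)*(-9) = -9 - 18*W²)
(5*(-3) - 2)*z(-5) + 80 = (5*(-3) - 2)*(-9 - 18*(-5)²) + 80 = (-15 - 2)*(-9 - 18*25) + 80 = -17*(-9 - 450) + 80 = -17*(-459) + 80 = 7803 + 80 = 7883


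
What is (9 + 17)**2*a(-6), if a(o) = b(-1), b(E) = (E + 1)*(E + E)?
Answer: 0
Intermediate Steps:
b(E) = 2*E*(1 + E) (b(E) = (1 + E)*(2*E) = 2*E*(1 + E))
a(o) = 0 (a(o) = 2*(-1)*(1 - 1) = 2*(-1)*0 = 0)
(9 + 17)**2*a(-6) = (9 + 17)**2*0 = 26**2*0 = 676*0 = 0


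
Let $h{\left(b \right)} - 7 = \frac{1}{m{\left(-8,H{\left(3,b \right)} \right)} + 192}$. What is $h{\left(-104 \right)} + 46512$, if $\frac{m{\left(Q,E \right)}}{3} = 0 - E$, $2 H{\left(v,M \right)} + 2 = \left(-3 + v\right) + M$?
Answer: $\frac{16328170}{351} \approx 46519.0$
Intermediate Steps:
$H{\left(v,M \right)} = - \frac{5}{2} + \frac{M}{2} + \frac{v}{2}$ ($H{\left(v,M \right)} = -1 + \frac{\left(-3 + v\right) + M}{2} = -1 + \frac{-3 + M + v}{2} = -1 + \left(- \frac{3}{2} + \frac{M}{2} + \frac{v}{2}\right) = - \frac{5}{2} + \frac{M}{2} + \frac{v}{2}$)
$m{\left(Q,E \right)} = - 3 E$ ($m{\left(Q,E \right)} = 3 \left(0 - E\right) = 3 \left(- E\right) = - 3 E$)
$h{\left(b \right)} = 7 + \frac{1}{195 - \frac{3 b}{2}}$ ($h{\left(b \right)} = 7 + \frac{1}{- 3 \left(- \frac{5}{2} + \frac{b}{2} + \frac{1}{2} \cdot 3\right) + 192} = 7 + \frac{1}{- 3 \left(- \frac{5}{2} + \frac{b}{2} + \frac{3}{2}\right) + 192} = 7 + \frac{1}{- 3 \left(-1 + \frac{b}{2}\right) + 192} = 7 + \frac{1}{\left(3 - \frac{3 b}{2}\right) + 192} = 7 + \frac{1}{195 - \frac{3 b}{2}}$)
$h{\left(-104 \right)} + 46512 = \frac{-2732 + 21 \left(-104\right)}{3 \left(-130 - 104\right)} + 46512 = \frac{-2732 - 2184}{3 \left(-234\right)} + 46512 = \frac{1}{3} \left(- \frac{1}{234}\right) \left(-4916\right) + 46512 = \frac{2458}{351} + 46512 = \frac{16328170}{351}$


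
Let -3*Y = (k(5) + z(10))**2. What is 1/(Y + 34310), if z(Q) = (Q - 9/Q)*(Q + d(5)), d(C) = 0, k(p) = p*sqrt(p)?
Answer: 70893/2232661519 + 1365*sqrt(5)/4465323038 ≈ 3.2436e-5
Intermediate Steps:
k(p) = p**(3/2)
z(Q) = Q*(Q - 9/Q) (z(Q) = (Q - 9/Q)*(Q + 0) = (Q - 9/Q)*Q = Q*(Q - 9/Q))
Y = -(91 + 5*sqrt(5))**2/3 (Y = -(5**(3/2) + (-9 + 10**2))**2/3 = -(5*sqrt(5) + (-9 + 100))**2/3 = -(5*sqrt(5) + 91)**2/3 = -(91 + 5*sqrt(5))**2/3 ≈ -3480.3)
1/(Y + 34310) = 1/((-2802 - 910*sqrt(5)/3) + 34310) = 1/(31508 - 910*sqrt(5)/3)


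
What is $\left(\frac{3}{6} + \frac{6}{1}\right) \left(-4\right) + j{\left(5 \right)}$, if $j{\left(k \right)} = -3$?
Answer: $-29$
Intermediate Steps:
$\left(\frac{3}{6} + \frac{6}{1}\right) \left(-4\right) + j{\left(5 \right)} = \left(\frac{3}{6} + \frac{6}{1}\right) \left(-4\right) - 3 = \left(3 \cdot \frac{1}{6} + 6 \cdot 1\right) \left(-4\right) - 3 = \left(\frac{1}{2} + 6\right) \left(-4\right) - 3 = \frac{13}{2} \left(-4\right) - 3 = -26 - 3 = -29$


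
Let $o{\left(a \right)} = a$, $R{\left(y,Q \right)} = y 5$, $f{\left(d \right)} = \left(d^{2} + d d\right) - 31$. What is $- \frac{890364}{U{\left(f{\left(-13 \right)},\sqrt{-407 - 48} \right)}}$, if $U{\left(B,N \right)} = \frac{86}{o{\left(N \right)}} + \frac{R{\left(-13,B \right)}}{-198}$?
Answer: $- \frac{5213838029400}{291875159} - \frac{3001901402016 i \sqrt{455}}{291875159} \approx -17863.0 - 2.1938 \cdot 10^{5} i$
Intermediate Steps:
$f{\left(d \right)} = -31 + 2 d^{2}$ ($f{\left(d \right)} = \left(d^{2} + d^{2}\right) - 31 = 2 d^{2} - 31 = -31 + 2 d^{2}$)
$R{\left(y,Q \right)} = 5 y$
$U{\left(B,N \right)} = \frac{65}{198} + \frac{86}{N}$ ($U{\left(B,N \right)} = \frac{86}{N} + \frac{5 \left(-13\right)}{-198} = \frac{86}{N} - - \frac{65}{198} = \frac{86}{N} + \frac{65}{198} = \frac{65}{198} + \frac{86}{N}$)
$- \frac{890364}{U{\left(f{\left(-13 \right)},\sqrt{-407 - 48} \right)}} = - \frac{890364}{\frac{65}{198} + \frac{86}{\sqrt{-407 - 48}}} = - \frac{890364}{\frac{65}{198} + \frac{86}{\sqrt{-455}}} = - \frac{890364}{\frac{65}{198} + \frac{86}{i \sqrt{455}}} = - \frac{890364}{\frac{65}{198} + 86 \left(- \frac{i \sqrt{455}}{455}\right)} = - \frac{890364}{\frac{65}{198} - \frac{86 i \sqrt{455}}{455}}$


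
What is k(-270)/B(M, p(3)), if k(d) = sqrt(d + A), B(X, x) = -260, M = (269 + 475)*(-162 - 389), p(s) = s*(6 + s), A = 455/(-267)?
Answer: -I*sqrt(19369515)/69420 ≈ -0.063398*I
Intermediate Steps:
A = -455/267 (A = 455*(-1/267) = -455/267 ≈ -1.7041)
M = -409944 (M = 744*(-551) = -409944)
k(d) = sqrt(-455/267 + d) (k(d) = sqrt(d - 455/267) = sqrt(-455/267 + d))
k(-270)/B(M, p(3)) = (sqrt(-121485 + 71289*(-270))/267)/(-260) = (sqrt(-121485 - 19248030)/267)*(-1/260) = (sqrt(-19369515)/267)*(-1/260) = ((I*sqrt(19369515))/267)*(-1/260) = (I*sqrt(19369515)/267)*(-1/260) = -I*sqrt(19369515)/69420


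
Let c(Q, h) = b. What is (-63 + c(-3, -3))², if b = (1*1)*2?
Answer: 3721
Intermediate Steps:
b = 2 (b = 1*2 = 2)
c(Q, h) = 2
(-63 + c(-3, -3))² = (-63 + 2)² = (-61)² = 3721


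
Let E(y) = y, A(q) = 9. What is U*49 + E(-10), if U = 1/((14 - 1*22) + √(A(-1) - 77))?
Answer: -428/33 - 49*I*√17/66 ≈ -12.97 - 3.0611*I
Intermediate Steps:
U = 1/(-8 + 2*I*√17) (U = 1/((14 - 1*22) + √(9 - 77)) = 1/((14 - 22) + √(-68)) = 1/(-8 + 2*I*√17) ≈ -0.060606 - 0.062471*I)
U*49 + E(-10) = (-2/33 - I*√17/66)*49 - 10 = (-98/33 - 49*I*√17/66) - 10 = -428/33 - 49*I*√17/66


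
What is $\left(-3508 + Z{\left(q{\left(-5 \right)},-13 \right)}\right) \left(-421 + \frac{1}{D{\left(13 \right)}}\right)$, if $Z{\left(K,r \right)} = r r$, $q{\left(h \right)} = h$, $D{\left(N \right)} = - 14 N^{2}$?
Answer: $\frac{475133499}{338} \approx 1.4057 \cdot 10^{6}$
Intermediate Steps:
$Z{\left(K,r \right)} = r^{2}$
$\left(-3508 + Z{\left(q{\left(-5 \right)},-13 \right)}\right) \left(-421 + \frac{1}{D{\left(13 \right)}}\right) = \left(-3508 + \left(-13\right)^{2}\right) \left(-421 + \frac{1}{\left(-14\right) 13^{2}}\right) = \left(-3508 + 169\right) \left(-421 + \frac{1}{\left(-14\right) 169}\right) = - 3339 \left(-421 + \frac{1}{-2366}\right) = - 3339 \left(-421 - \frac{1}{2366}\right) = \left(-3339\right) \left(- \frac{996087}{2366}\right) = \frac{475133499}{338}$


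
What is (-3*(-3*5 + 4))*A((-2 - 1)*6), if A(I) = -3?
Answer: -99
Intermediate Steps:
(-3*(-3*5 + 4))*A((-2 - 1)*6) = -3*(-3*5 + 4)*(-3) = -3*(-15 + 4)*(-3) = -3*(-11)*(-3) = 33*(-3) = -99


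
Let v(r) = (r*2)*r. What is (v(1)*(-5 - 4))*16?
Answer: -288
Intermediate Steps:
v(r) = 2*r² (v(r) = (2*r)*r = 2*r²)
(v(1)*(-5 - 4))*16 = ((2*1²)*(-5 - 4))*16 = ((2*1)*(-9))*16 = (2*(-9))*16 = -18*16 = -288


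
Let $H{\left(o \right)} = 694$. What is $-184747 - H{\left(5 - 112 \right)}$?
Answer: $-185441$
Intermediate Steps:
$-184747 - H{\left(5 - 112 \right)} = -184747 - 694 = -185441$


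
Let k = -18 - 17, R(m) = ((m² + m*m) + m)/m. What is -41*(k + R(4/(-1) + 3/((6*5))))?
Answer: 8569/5 ≈ 1713.8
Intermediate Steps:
R(m) = (m + 2*m²)/m (R(m) = ((m² + m²) + m)/m = (2*m² + m)/m = (m + 2*m²)/m)
k = -35
-41*(k + R(4/(-1) + 3/((6*5)))) = -41*(-35 + (1 + 2*(4/(-1) + 3/((6*5))))) = -41*(-35 + (1 + 2*(4*(-1) + 3/30))) = -41*(-35 + (1 + 2*(-4 + 3*(1/30)))) = -41*(-35 + (1 + 2*(-4 + ⅒))) = -41*(-35 + (1 + 2*(-39/10))) = -41*(-35 + (1 - 39/5)) = -41*(-35 - 34/5) = -41*(-209/5) = 8569/5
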